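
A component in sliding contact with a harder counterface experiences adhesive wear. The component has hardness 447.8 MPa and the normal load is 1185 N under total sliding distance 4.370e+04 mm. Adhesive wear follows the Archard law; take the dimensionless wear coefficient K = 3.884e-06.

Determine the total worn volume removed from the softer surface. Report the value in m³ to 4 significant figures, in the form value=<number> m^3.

The algebra maintains exact precision — intermediate values are displayed rounded. Rounded once at the end to 4 significant figures.
Convert: The distance L = 4.370e+04 mm = 43.70 m.
Convert: Hardness H = 447.8 MPa = 4.478e+08 Pa.
Working in SI base units: W = 1185 N, H = 4.478e+08 Pa, K = 3.884e-06.
Archard volume V = K·W·L/H = 3.884e-06 · 1185 · 43.70 / 4.478e+08 = 4.492e-10 m³.

value=4.492e-10 m^3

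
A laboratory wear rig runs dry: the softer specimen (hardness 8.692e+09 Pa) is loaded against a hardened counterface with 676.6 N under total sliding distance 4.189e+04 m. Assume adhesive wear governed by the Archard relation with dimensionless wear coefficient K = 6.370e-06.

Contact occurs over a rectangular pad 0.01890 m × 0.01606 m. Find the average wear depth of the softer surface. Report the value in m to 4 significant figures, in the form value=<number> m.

The algebra keeps full precision. The intermediates are shown rounded. Rounded just once, at 4 significant digits.
Contact area A = 0.01890 m × 0.01606 m = 3.035e-04 m².
In SI base units: W = 676.6 N, H = 8.692e+09 Pa, K = 6.370e-06.
Wear volume V = K·W·L/H = 6.370e-06 · 676.6 · 4.189e+04 / 8.692e+09 = 2.077e-08 m³.
Average depth h = V/A = 2.077e-08 / 3.035e-04 = 6.843e-05 m.

value=6.843e-05 m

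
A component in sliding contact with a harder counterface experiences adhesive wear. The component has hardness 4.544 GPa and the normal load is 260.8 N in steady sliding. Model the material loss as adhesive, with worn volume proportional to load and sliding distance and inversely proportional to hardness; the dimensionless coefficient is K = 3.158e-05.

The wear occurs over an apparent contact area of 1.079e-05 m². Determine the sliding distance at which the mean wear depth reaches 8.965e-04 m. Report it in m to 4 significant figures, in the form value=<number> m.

Every step carries exact precision; the intermediates are shown rounded. Rounded just once, at 4 significant figures.
Convert: Hardness H = 4.544 GPa = 4.544e+09 Pa.
In SI base units: W = 260.8 N, H = 4.544e+09 Pa, K = 3.158e-05.
Volume at the limit: V_lim = h_lim·A = 8.965e-04 · 1.079e-05 = 9.673e-09 m³.
Thus life L = V_lim·H/(K·W) = 9.673e-09 · 4.544e+09 / (3.158e-05 · 260.8) = 5337 m.

value=5337 m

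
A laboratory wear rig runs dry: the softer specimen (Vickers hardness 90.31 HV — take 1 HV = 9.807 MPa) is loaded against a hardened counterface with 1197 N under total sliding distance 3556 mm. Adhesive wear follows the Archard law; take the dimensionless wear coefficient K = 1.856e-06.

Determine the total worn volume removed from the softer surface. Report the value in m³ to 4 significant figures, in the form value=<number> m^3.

All arithmetic runs at full precision; intermediate values are printed rounded, and a single final rounding: four significant figures.
Convert: Path length L = 3556 mm = 3.556 m.
Convert: Hardness H = 90.31 HV × 9.807 MPa/HV = 885.7 MPa = 8.857e+08 Pa.
Expressed in SI base units: W = 1197 N, H = 8.857e+08 Pa, K = 1.856e-06.
Wear volume V = K·W·L/H = 1.856e-06 · 1197 · 3.556 / 8.857e+08 = 8.920e-12 m³.

value=8.920e-12 m^3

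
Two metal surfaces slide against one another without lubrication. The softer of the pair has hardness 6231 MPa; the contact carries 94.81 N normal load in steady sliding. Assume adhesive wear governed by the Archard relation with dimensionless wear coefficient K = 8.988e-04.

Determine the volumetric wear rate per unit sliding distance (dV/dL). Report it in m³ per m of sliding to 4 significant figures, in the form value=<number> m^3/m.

value=1.368e-11 m^3/m

Shown intermediates are rounded — the algebra carries exact precision. Rounded once at the end to 4 significant digits.
Hardness H = 6231 MPa = 6.231e+09 Pa.
In SI base units: W = 94.81 N, H = 6.231e+09 Pa, K = 8.988e-04.
The wear rate dV/dL = K·W/H (no L dependence): 8.988e-04 · 94.81 / 6.231e+09 = 1.368e-11 m³/m.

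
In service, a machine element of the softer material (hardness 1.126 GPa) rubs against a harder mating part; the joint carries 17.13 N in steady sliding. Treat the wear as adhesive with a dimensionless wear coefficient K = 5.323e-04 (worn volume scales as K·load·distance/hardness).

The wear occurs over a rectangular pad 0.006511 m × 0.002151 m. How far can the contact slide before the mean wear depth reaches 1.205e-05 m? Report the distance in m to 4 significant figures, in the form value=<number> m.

The intermediates are printed rounded; the algebra maintains full precision. Rounded just once: 4 significant figures.
Convert: Hardness H = 1.126 GPa = 1.126e+09 Pa.
Convert: Contact area A = 0.006511 m × 0.002151 m = 1.401e-05 m².
Expressed in SI base units: W = 17.13 N, H = 1.126e+09 Pa, K = 5.323e-04.
Permissible volume V_lim = h_lim·A = 1.205e-05 · 1.401e-05 = 1.688e-10 m³.
Life L = V_lim·H/(K·W) = 1.688e-10 · 1.126e+09 / (5.323e-04 · 17.13) = 20.84 m.

value=20.84 m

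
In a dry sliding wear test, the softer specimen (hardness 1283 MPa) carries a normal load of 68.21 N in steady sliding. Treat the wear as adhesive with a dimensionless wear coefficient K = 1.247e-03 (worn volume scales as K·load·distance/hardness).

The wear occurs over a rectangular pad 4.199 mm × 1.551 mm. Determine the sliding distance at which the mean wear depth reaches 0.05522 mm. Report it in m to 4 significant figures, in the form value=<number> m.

value=5.425 m

Each operation carries exact precision, and intermediate values are displayed rounded — rounded once at the end, at 4 significant figures.
Hardness H = 1283 MPa = 1.283e+09 Pa.
Pad sides 4.199 mm × 1.551 mm = 0.004199 m × 0.001551 m. Contact area A = 0.004199 m × 0.001551 m = 6.513e-06 m².
Depth limit h_lim = 0.05522 mm = 5.522e-05 m.
Expressed in SI base units: W = 68.21 N, H = 1.283e+09 Pa, K = 1.247e-03.
Limit volume V_lim = h_lim·A = 5.522e-05 · 6.513e-06 = 3.596e-10 m³.
So the life L = V_lim·H/(K·W) = 3.596e-10 · 1.283e+09 / (1.247e-03 · 68.21) = 5.425 m.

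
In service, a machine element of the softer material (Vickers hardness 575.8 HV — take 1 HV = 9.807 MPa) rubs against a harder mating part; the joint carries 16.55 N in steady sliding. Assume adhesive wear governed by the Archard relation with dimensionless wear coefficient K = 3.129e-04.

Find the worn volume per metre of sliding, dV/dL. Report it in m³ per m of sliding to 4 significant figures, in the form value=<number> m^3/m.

value=9.171e-13 m^3/m

The algebra keeps exact precision — shown intermediates are rounded — rounded once at the end: four significant digits.
Hardness H = 575.8 HV × 9.807 MPa/HV = 5647 MPa = 5.647e+09 Pa.
As SI base values: W = 16.55 N, H = 5.647e+09 Pa, K = 3.129e-04.
Sliding wear rate dV/dL = K·W/H: 3.129e-04 · 16.55 / 5.647e+09 = 9.171e-13 m³/m.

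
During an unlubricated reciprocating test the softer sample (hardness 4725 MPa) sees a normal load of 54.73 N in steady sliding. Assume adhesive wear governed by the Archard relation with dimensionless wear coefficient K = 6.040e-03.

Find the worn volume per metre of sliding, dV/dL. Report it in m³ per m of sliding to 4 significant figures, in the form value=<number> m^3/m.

value=6.996e-11 m^3/m

The intermediates are displayed rounded. Each operation runs at exact precision — rounded just once: 4 significant figures.
Hardness H = 4725 MPa = 4.725e+09 Pa.
Collected in SI base units: W = 54.73 N, H = 4.725e+09 Pa, K = 6.040e-03.
Volumetric rate dV/dL = K·W/H (no L dependence): 6.040e-03 · 54.73 / 4.725e+09 = 6.996e-11 m³/m.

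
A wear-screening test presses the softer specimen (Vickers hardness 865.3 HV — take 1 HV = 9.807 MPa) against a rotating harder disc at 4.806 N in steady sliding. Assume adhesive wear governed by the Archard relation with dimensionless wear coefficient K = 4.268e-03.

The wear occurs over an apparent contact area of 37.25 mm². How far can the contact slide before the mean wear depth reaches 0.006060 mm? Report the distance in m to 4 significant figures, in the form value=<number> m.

The algebra holds exact precision; intermediates are shown rounded; a lone final rounding: 4 significant figures.
Hardness H = 865.3 HV × 9.807 MPa/HV = 8486 MPa = 8.486e+09 Pa.
Contact area A = 37.25 mm² = 3.725e-05 m².
Depth limit h_lim = 0.006060 mm = 6.060e-06 m.
As SI base values: W = 4.806 N, H = 8.486e+09 Pa, K = 4.268e-03.
Wearable volume V_lim = h_lim·A = 6.060e-06 · 3.725e-05 = 2.257e-10 m³.
Sliding life L = V_lim·H/(K·W) = 2.257e-10 · 8.486e+09 / (4.268e-03 · 4.806) = 93.39 m.

value=93.39 m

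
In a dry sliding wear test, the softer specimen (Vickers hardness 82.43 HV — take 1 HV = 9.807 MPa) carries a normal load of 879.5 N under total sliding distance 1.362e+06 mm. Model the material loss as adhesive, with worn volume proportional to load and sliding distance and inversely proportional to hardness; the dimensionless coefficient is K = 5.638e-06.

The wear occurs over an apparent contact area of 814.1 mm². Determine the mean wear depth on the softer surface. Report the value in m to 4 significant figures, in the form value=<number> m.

Each operation carries exact precision; intermediates appear rounded, and a lone final rounding to 4 significant figures.
Total distance L = 1.362e+06 mm = 1362 m.
Hardness H = 82.43 HV × 9.807 MPa/HV = 808.4 MPa = 8.084e+08 Pa.
Contact area A = 814.1 mm² = 8.141e-04 m².
Expressed in SI base units: W = 879.5 N, H = 8.084e+08 Pa, K = 5.638e-06.
By Archard's law, V = K·W·L/H = 5.638e-06 · 879.5 · 1362 / 8.084e+08 = 8.354e-09 m³.
Depth h = V/A = 8.354e-09 / 8.141e-04 = 1.026e-05 m.

value=1.026e-05 m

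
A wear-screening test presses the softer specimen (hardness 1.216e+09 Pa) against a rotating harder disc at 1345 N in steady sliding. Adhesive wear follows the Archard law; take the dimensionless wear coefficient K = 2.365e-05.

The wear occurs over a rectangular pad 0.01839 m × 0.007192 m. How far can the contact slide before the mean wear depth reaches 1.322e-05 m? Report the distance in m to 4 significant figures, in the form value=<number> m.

value=66.84 m

The algebra keeps exact precision. The intermediates appear rounded, and a lone final rounding to four significant figures.
Contact area A = 0.01839 m × 0.007192 m = 1.323e-04 m².
SI base units throughout: W = 1345 N, H = 1.216e+09 Pa, K = 2.365e-05.
Permissible volume V_lim = h_lim·A = 1.322e-05 · 1.323e-04 = 1.748e-09 m³.
Life L = V_lim·H/(K·W) = 1.748e-09 · 1.216e+09 / (2.365e-05 · 1345) = 66.84 m.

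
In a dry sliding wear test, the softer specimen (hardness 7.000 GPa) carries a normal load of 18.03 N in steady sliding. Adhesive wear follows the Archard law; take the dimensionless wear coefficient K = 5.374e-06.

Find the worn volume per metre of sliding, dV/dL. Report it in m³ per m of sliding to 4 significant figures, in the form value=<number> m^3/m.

Intermediate values are printed rounded, and all arithmetic keeps full float precision, and one final rounding: 4 significant digits.
Convert: Hardness H = 7.000 GPa = 7.000e+09 Pa.
As SI base values: W = 18.03 N, H = 7.000e+09 Pa, K = 5.374e-06.
The wear rate dV/dL = K·W/H (independent of L): 5.374e-06 · 18.03 / 7.000e+09 = 1.384e-14 m³/m.

value=1.384e-14 m^3/m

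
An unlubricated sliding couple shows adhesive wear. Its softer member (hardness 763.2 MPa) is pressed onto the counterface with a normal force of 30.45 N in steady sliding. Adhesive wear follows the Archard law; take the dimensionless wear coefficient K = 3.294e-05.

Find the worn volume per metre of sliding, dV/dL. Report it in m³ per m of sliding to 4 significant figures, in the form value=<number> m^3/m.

The computation carries full float precision — the intermediates are printed rounded, and one last rounding to 4 significant digits.
Convert: Hardness H = 763.2 MPa = 7.632e+08 Pa.
In SI base units: W = 30.45 N, H = 7.632e+08 Pa, K = 3.294e-05.
Wear rate dV/dL = K·W/H — distance-free: 3.294e-05 · 30.45 / 7.632e+08 = 1.314e-12 m³/m.

value=1.314e-12 m^3/m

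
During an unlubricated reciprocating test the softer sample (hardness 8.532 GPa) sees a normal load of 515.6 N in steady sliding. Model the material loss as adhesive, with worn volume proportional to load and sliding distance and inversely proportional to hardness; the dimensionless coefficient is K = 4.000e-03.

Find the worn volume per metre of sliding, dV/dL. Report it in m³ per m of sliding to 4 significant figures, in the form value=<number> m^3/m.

Printed values are rounded, and every step keeps exact precision — rounded just once, at four significant figures.
Convert: Hardness H = 8.532 GPa = 8.532e+09 Pa.
Expressed in SI base units: W = 515.6 N, H = 8.532e+09 Pa, K = 4.000e-03.
Rate of wear dV/dL = K·W/H, per unit distance: 4.000e-03 · 515.6 / 8.532e+09 = 2.417e-10 m³/m.

value=2.417e-10 m^3/m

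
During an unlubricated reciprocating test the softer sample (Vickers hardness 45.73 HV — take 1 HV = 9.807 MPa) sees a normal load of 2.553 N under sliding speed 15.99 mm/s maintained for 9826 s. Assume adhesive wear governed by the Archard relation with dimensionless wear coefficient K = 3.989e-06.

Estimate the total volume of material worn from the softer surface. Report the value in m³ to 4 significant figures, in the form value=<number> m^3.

Every step keeps full precision — the intermediates are shown rounded; rounded just once, at four significant digits.
Sliding speed v = 15.99 mm/s = 0.01599 m/s. Sliding distance L = v·t = 0.01599 m/s × 9826 s = 157.1 m.
Hardness H = 45.73 HV × 9.807 MPa/HV = 448.5 MPa = 4.485e+08 Pa.
Working in SI base units: W = 2.553 N, H = 4.485e+08 Pa, K = 3.989e-06.
Volume removed: V = K·W·L/H = 3.989e-06 · 2.553 · 157.1 / 4.485e+08 = 3.568e-12 m³.

value=3.568e-12 m^3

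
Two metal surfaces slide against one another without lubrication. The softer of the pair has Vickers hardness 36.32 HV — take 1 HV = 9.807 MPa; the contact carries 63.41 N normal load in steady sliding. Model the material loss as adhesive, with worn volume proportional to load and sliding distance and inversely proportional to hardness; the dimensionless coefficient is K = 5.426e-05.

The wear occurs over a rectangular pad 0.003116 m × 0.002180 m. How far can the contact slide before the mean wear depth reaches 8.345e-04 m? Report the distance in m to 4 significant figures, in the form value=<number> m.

Shown intermediates are rounded — each operation maintains exact precision; a lone final rounding: four significant figures.
Hardness H = 36.32 HV × 9.807 MPa/HV = 356.2 MPa = 3.562e+08 Pa.
Contact area A = 0.003116 m × 0.002180 m = 6.793e-06 m².
In SI base units: W = 63.41 N, H = 3.562e+08 Pa, K = 5.426e-05.
Limit volume V_lim = h_lim·A = 8.345e-04 · 6.793e-06 = 5.669e-09 m³.
Life L = V_lim·H/(K·W) = 5.669e-09 · 3.562e+08 / (5.426e-05 · 63.41) = 586.8 m.

value=586.8 m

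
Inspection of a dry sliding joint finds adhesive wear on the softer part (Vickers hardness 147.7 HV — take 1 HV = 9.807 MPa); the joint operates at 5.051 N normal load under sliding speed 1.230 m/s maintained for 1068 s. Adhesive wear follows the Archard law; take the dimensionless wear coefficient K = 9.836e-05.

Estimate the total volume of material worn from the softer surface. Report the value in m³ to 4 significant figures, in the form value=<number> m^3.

value=4.506e-10 m^3

The intermediates are printed rounded — the computation carries full precision; one last rounding, at 4 significant digits.
Distance L = v·t = 1.230 m/s × 1068 s = 1314 m.
Hardness H = 147.7 HV × 9.807 MPa/HV = 1448 MPa = 1.448e+09 Pa.
As SI base values: W = 5.051 N, H = 1.448e+09 Pa, K = 9.836e-05.
Wear volume V = K·W·L/H = 9.836e-05 · 5.051 · 1314 / 1.448e+09 = 4.506e-10 m³.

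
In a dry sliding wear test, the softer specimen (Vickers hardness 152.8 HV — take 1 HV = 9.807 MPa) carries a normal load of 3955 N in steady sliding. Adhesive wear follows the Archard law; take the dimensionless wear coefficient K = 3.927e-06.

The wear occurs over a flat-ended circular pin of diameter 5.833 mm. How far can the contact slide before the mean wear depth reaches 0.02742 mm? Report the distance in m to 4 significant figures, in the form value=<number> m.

value=70.70 m

Every step carries full float precision, and intermediate values are shown rounded, and rounded just once to 4 significant digits.
Convert: Hardness H = 152.8 HV × 9.807 MPa/HV = 1499 MPa = 1.499e+09 Pa.
Convert: Pin diameter d = 5.833 mm = 0.005833 m. Contact area A = π·d²/4 = π·(0.005833 m)²/4 = 2.672e-05 m².
Convert: Depth limit h_lim = 0.02742 mm = 2.742e-05 m.
SI base units throughout: W = 3955 N, H = 1.499e+09 Pa, K = 3.927e-06.
Volume at the limit: V_lim = h_lim·A = 2.742e-05 · 2.672e-05 = 7.327e-10 m³.
Inverting, life L = V_lim·H/(K·W) = 7.327e-10 · 1.499e+09 / (3.927e-06 · 3955) = 70.70 m.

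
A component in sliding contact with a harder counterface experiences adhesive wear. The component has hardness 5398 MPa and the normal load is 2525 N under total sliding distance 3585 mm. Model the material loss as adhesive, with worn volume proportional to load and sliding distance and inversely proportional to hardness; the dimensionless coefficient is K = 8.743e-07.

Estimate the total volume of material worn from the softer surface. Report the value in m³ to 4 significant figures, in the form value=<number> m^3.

value=1.466e-12 m^3

Intermediates are displayed rounded — all arithmetic carries full precision — rounded once at the end to 4 significant digits.
Total distance L = 3585 mm = 3.585 m.
Hardness H = 5398 MPa = 5.398e+09 Pa.
Working in SI base units: W = 2525 N, H = 5.398e+09 Pa, K = 8.743e-07.
Apply Archard: V = K·W·L/H = 8.743e-07 · 2525 · 3.585 / 5.398e+09 = 1.466e-12 m³.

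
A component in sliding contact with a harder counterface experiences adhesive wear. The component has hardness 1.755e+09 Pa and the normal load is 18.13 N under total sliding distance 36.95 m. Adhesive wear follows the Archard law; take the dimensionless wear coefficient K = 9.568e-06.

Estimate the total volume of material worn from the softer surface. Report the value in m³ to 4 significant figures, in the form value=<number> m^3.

value=3.652e-12 m^3

The computation runs at exact precision — quoted intermediates are rounded — a lone final rounding to four significant digits.
Restated in SI base units: W = 18.13 N, H = 1.755e+09 Pa, K = 9.568e-06.
Archard relation: V = K·W·L/H = 9.568e-06 · 18.13 · 36.95 / 1.755e+09 = 3.652e-12 m³.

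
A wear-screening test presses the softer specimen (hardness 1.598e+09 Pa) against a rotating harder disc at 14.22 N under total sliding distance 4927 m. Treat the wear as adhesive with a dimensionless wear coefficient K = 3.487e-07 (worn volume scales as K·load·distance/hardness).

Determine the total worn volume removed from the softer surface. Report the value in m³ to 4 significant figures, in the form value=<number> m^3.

The algebra carries exact precision; intermediate values are displayed rounded. Rounded once at the end, at four significant digits.
In SI base units, W = 14.22 N, H = 1.598e+09 Pa, K = 3.487e-07.
Apply Archard: V = K·W·L/H = 3.487e-07 · 14.22 · 4927 / 1.598e+09 = 1.529e-11 m³.

value=1.529e-11 m^3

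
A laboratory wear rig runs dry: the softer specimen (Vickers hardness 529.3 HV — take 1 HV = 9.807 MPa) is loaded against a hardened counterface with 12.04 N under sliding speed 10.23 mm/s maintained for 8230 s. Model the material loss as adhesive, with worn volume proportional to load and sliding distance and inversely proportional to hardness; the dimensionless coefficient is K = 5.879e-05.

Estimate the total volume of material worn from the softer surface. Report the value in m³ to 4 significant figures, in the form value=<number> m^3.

Each operation holds full precision — the intermediates appear rounded; rounded just once: 4 significant figures.
Convert: Sliding speed v = 10.23 mm/s = 0.01023 m/s. Sliding distance L = v·t = 0.01023 m/s × 8230 s = 84.19 m.
Convert: Hardness H = 529.3 HV × 9.807 MPa/HV = 5191 MPa = 5.191e+09 Pa.
As SI base values: W = 12.04 N, H = 5.191e+09 Pa, K = 5.879e-05.
Archard volume V = K·W·L/H = 5.879e-05 · 12.04 · 84.19 / 5.191e+09 = 1.148e-11 m³.

value=1.148e-11 m^3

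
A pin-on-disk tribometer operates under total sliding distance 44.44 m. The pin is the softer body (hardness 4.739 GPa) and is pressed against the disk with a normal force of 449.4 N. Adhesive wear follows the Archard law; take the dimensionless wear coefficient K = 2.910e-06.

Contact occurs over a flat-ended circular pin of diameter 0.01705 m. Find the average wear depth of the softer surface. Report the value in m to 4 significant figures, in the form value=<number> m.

value=5.371e-08 m

Intermediate values are displayed rounded, and the computation runs at exact precision. Rounded just once to 4 significant figures.
Convert: Hardness H = 4.739 GPa = 4.739e+09 Pa.
Convert: Contact area A = π·d²/4 = π·(0.01705 m)²/4 = 2.283e-04 m².
As SI base values: W = 449.4 N, H = 4.739e+09 Pa, K = 2.910e-06.
Worn volume V = K·W·L/H = 2.910e-06 · 449.4 · 44.44 / 4.739e+09 = 1.226e-11 m³.
Mean depth h = V/A = 1.226e-11 / 2.283e-04 = 5.371e-08 m.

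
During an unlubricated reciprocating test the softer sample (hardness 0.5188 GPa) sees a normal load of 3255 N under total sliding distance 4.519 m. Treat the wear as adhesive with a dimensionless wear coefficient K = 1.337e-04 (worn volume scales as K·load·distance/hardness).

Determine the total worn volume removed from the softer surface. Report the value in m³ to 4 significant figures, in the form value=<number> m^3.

The computation keeps exact precision, and intermediate values are printed rounded — rounded just once, at 4 significant figures.
Convert: Hardness H = 0.5188 GPa = 5.188e+08 Pa.
In SI base units, W = 3255 N, H = 5.188e+08 Pa, K = 1.337e-04.
Apply Archard: V = K·W·L/H = 1.337e-04 · 3255 · 4.519 / 5.188e+08 = 3.791e-09 m³.

value=3.791e-09 m^3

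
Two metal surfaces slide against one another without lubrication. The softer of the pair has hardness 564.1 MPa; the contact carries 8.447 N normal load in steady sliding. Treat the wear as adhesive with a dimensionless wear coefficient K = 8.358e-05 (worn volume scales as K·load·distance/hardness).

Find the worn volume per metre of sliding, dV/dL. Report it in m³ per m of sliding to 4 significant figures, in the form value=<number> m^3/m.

Each operation keeps exact precision; intermediate values are shown rounded — rounded just once to four significant digits.
Hardness H = 564.1 MPa = 5.641e+08 Pa.
Expressed in SI base units: W = 8.447 N, H = 5.641e+08 Pa, K = 8.358e-05.
Volumetric rate dV/dL = K·W/H, so: 8.358e-05 · 8.447 / 5.641e+08 = 1.252e-12 m³/m.

value=1.252e-12 m^3/m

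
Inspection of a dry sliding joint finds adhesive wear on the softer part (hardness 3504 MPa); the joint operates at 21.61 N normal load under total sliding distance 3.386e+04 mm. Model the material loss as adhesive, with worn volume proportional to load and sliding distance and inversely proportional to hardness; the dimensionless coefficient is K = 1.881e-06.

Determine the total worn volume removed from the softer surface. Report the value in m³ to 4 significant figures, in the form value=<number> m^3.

value=3.928e-13 m^3

The computation holds exact precision — intermediates appear rounded — rounded once at the end: four significant digits.
Distance L = 3.386e+04 mm = 33.86 m.
Hardness H = 3504 MPa = 3.504e+09 Pa.
Working in SI base units: W = 21.61 N, H = 3.504e+09 Pa, K = 1.881e-06.
Apply Archard: V = K·W·L/H = 1.881e-06 · 21.61 · 33.86 / 3.504e+09 = 3.928e-13 m³.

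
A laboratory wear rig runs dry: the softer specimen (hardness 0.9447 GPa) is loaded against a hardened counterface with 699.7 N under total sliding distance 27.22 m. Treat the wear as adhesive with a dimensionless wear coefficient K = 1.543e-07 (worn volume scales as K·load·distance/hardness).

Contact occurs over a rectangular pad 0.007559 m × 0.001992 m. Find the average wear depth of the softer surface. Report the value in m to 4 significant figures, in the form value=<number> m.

value=2.066e-07 m

Intermediate values are displayed rounded. The computation keeps full float precision; one final rounding: 4 significant digits.
Hardness H = 0.9447 GPa = 9.447e+08 Pa.
Contact area A = 0.007559 m × 0.001992 m = 1.506e-05 m².
Collected in SI base units: W = 699.7 N, H = 9.447e+08 Pa, K = 1.543e-07.
Volume removed: V = K·W·L/H = 1.543e-07 · 699.7 · 27.22 / 9.447e+08 = 3.111e-12 m³.
Depth h = V/A = 3.111e-12 / 1.506e-05 = 2.066e-07 m.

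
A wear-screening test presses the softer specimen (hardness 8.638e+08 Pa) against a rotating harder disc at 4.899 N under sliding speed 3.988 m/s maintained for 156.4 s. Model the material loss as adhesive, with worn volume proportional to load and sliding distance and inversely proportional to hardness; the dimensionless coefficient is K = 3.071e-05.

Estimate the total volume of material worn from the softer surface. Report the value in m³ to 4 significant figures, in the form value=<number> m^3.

value=1.086e-10 m^3

Intermediates are printed rounded; the algebra keeps full float precision. Rounded just once, at 4 significant figures.
Sliding distance L = v·t = 3.988 m/s × 156.4 s = 623.7 m.
In SI base units, W = 4.899 N, H = 8.638e+08 Pa, K = 3.071e-05.
Volume removed: V = K·W·L/H = 3.071e-05 · 4.899 · 623.7 / 8.638e+08 = 1.086e-10 m³.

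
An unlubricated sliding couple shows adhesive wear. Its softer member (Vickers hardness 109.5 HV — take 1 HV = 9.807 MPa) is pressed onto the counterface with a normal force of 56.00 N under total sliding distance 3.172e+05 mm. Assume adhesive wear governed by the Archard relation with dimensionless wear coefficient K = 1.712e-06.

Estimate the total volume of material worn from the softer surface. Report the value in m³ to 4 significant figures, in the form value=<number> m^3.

value=2.832e-11 m^3

The intermediates are printed rounded. The computation holds full precision — one last rounding: 4 significant digits.
Distance covered L = 3.172e+05 mm = 317.2 m.
Hardness H = 109.5 HV × 9.807 MPa/HV = 1074 MPa = 1.074e+09 Pa.
In SI base units: W = 56.00 N, H = 1.074e+09 Pa, K = 1.712e-06.
Worn volume V = K·W·L/H = 1.712e-06 · 56.00 · 317.2 / 1.074e+09 = 2.832e-11 m³.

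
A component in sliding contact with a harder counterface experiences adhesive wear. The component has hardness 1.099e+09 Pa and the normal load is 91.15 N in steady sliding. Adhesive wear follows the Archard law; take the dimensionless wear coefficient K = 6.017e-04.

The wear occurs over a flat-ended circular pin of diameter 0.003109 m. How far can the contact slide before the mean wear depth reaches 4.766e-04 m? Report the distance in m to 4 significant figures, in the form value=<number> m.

The computation runs at full float precision, and intermediates are printed rounded. Rounded once at the end: 4 significant digits.
Contact area A = π·d²/4 = π·(0.003109 m)²/4 = 7.592e-06 m².
In SI base units: W = 91.15 N, H = 1.099e+09 Pa, K = 6.017e-04.
Limit volume V_lim = h_lim·A = 4.766e-04 · 7.592e-06 = 3.618e-09 m³.
Inverting, life L = V_lim·H/(K·W) = 3.618e-09 · 1.099e+09 / (6.017e-04 · 91.15) = 72.50 m.

value=72.50 m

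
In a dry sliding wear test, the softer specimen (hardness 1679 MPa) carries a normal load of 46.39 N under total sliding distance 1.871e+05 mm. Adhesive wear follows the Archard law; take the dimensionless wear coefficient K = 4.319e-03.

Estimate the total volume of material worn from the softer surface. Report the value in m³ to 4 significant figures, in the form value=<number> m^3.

value=2.233e-08 m^3

Displayed values are rounded — every step runs at exact precision — a lone final rounding to 4 significant digits.
Distance L = 1.871e+05 mm = 187.1 m.
Hardness H = 1679 MPa = 1.679e+09 Pa.
In SI base units, W = 46.39 N, H = 1.679e+09 Pa, K = 4.319e-03.
By Archard's law, V = K·W·L/H = 4.319e-03 · 46.39 · 187.1 / 1.679e+09 = 2.233e-08 m³.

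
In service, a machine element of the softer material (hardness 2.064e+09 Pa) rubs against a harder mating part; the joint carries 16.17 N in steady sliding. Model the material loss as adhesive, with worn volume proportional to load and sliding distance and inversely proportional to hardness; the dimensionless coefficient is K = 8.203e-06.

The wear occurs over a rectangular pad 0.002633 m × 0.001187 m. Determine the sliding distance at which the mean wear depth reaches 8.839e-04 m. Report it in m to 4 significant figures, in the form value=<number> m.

The intermediates are displayed rounded; every step runs at full float precision — rounded once at the end to 4 significant figures.
Convert: Contact area A = 0.002633 m × 0.001187 m = 3.125e-06 m².
In SI base units, W = 16.17 N, H = 2.064e+09 Pa, K = 8.203e-06.
Volume at the limit: V_lim = h_lim·A = 8.839e-04 · 3.125e-06 = 2.763e-09 m³.
Life L = V_lim·H/(K·W) = 2.763e-09 · 2.064e+09 / (8.203e-06 · 16.17) = 4.299e+04 m.

value=4.299e+04 m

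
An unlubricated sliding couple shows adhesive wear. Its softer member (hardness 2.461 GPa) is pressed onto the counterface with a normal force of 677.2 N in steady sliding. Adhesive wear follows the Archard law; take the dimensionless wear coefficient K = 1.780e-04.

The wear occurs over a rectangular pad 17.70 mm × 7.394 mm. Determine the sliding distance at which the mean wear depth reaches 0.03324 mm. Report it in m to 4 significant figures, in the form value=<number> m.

value=88.82 m

Every step runs at exact precision; quoted intermediates are rounded, and rounded just once: 4 significant digits.
Convert: Hardness H = 2.461 GPa = 2.461e+09 Pa.
Convert: Pad sides 17.70 mm × 7.394 mm = 0.01770 m × 0.007394 m. Contact area A = 0.01770 m × 0.007394 m = 1.309e-04 m².
Convert: Depth limit h_lim = 0.03324 mm = 3.324e-05 m.
Expressed in SI base units: W = 677.2 N, H = 2.461e+09 Pa, K = 1.780e-04.
Limit volume V_lim = h_lim·A = 3.324e-05 · 1.309e-04 = 4.350e-09 m³.
Life L = V_lim·H/(K·W) = 4.350e-09 · 2.461e+09 / (1.780e-04 · 677.2) = 88.82 m.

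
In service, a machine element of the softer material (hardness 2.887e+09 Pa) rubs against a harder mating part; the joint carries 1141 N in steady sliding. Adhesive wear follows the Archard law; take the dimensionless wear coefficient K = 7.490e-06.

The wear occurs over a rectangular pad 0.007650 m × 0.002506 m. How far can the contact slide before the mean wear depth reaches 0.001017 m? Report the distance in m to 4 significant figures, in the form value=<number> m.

Intermediates are displayed rounded — the algebra maintains full float precision — rounded just once to four significant digits.
Contact area A = 0.007650 m × 0.002506 m = 1.917e-05 m².
Collected in SI base units: W = 1141 N, H = 2.887e+09 Pa, K = 7.490e-06.
Volume at the limit: V_lim = h_lim·A = 0.001017 · 1.917e-05 = 1.950e-08 m³.
Sliding life L = V_lim·H/(K·W) = 1.950e-08 · 2.887e+09 / (7.490e-06 · 1141) = 6586 m.

value=6586 m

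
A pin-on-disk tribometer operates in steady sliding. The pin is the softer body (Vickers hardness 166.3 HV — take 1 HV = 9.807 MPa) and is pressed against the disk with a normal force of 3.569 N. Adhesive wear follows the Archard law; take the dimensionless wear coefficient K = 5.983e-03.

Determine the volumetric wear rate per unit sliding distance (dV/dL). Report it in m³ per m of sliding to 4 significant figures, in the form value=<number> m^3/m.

Intermediates appear rounded. Each operation maintains full float precision; one final rounding, at four significant figures.
Hardness H = 166.3 HV × 9.807 MPa/HV = 1631 MPa = 1.631e+09 Pa.
Restated in SI base units: W = 3.569 N, H = 1.631e+09 Pa, K = 5.983e-03.
Wear rate dV/dL = K·W/H — distance-free: 5.983e-03 · 3.569 / 1.631e+09 = 1.309e-11 m³/m.

value=1.309e-11 m^3/m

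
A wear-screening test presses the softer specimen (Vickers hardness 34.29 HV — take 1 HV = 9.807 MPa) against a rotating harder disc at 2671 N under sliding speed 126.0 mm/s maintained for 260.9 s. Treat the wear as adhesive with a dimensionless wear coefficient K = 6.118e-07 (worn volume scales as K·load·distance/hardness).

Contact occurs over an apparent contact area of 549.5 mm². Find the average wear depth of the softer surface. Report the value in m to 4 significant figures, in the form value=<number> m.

value=2.907e-07 m

Intermediates are displayed rounded, and the algebra maintains full precision — rounded once at the end to four significant digits.
Convert: Sliding speed v = 126.0 mm/s = 0.1260 m/s. The distance L = v·t = 0.1260 m/s × 260.9 s = 32.87 m.
Convert: Hardness H = 34.29 HV × 9.807 MPa/HV = 336.3 MPa = 3.363e+08 Pa.
Convert: Contact area A = 549.5 mm² = 5.495e-04 m².
Expressed in SI base units: W = 2671 N, H = 3.363e+08 Pa, K = 6.118e-07.
Volume removed: V = K·W·L/H = 6.118e-07 · 2671 · 32.87 / 3.363e+08 = 1.597e-10 m³.
Depth of wear h = V/A = 1.597e-10 / 5.495e-04 = 2.907e-07 m.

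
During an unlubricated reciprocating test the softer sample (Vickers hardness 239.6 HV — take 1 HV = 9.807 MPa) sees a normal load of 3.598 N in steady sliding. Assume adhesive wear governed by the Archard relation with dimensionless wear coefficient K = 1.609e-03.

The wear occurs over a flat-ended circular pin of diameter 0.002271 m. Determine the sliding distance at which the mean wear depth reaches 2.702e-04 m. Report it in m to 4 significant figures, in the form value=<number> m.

value=444.2 m

All working math runs at full float precision; the intermediates are shown rounded; a single final rounding to 4 significant digits.
Convert: Hardness H = 239.6 HV × 9.807 MPa/HV = 2350 MPa = 2.350e+09 Pa.
Convert: Contact area A = π·d²/4 = π·(0.002271 m)²/4 = 4.051e-06 m².
Collected in SI base units: W = 3.598 N, H = 2.350e+09 Pa, K = 1.609e-03.
Permissible volume V_lim = h_lim·A = 2.702e-04 · 4.051e-06 = 1.094e-09 m³.
Inverting, life L = V_lim·H/(K·W) = 1.094e-09 · 2.350e+09 / (1.609e-03 · 3.598) = 444.2 m.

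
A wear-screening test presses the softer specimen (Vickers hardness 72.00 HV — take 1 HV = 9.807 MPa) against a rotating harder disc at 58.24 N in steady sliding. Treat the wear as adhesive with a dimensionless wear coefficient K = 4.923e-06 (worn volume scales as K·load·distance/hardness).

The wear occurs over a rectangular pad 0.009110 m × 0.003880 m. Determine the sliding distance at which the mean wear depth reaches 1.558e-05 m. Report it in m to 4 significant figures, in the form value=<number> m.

value=1356 m

All working math carries exact precision; intermediates are shown rounded, and one final rounding: 4 significant figures.
Convert: Hardness H = 72.00 HV × 9.807 MPa/HV = 706.1 MPa = 7.061e+08 Pa.
Convert: Contact area A = 0.009110 m × 0.003880 m = 3.535e-05 m².
In SI base units, W = 58.24 N, H = 7.061e+08 Pa, K = 4.923e-06.
Allowed volume V_lim = h_lim·A = 1.558e-05 · 3.535e-05 = 5.507e-10 m³.
So the life L = V_lim·H/(K·W) = 5.507e-10 · 7.061e+08 / (4.923e-06 · 58.24) = 1356 m.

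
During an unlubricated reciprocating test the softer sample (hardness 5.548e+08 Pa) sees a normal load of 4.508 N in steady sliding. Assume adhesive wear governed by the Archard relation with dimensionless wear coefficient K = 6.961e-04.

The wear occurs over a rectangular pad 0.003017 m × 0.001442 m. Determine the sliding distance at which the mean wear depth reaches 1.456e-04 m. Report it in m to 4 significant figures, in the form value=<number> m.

All arithmetic carries full precision; intermediate values are printed rounded; a single final rounding: 4 significant figures.
Contact area A = 0.003017 m × 0.001442 m = 4.351e-06 m².
In SI base units, W = 4.508 N, H = 5.548e+08 Pa, K = 6.961e-04.
Wearable volume V_lim = h_lim·A = 1.456e-04 · 4.351e-06 = 6.334e-10 m³.
Thus life L = V_lim·H/(K·W) = 6.334e-10 · 5.548e+08 / (6.961e-04 · 4.508) = 112.0 m.

value=112.0 m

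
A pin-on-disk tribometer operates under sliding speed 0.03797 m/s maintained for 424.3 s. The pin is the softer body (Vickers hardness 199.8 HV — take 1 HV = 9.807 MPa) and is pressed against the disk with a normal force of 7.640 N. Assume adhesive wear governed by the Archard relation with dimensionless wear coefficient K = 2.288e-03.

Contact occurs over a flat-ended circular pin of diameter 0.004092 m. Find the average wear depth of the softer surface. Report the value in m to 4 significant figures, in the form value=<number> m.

Displayed values are rounded. The algebra carries full precision; rounded just once, at 4 significant digits.
Convert: The distance L = v·t = 0.03797 m/s × 424.3 s = 16.11 m.
Convert: Hardness H = 199.8 HV × 9.807 MPa/HV = 1959 MPa = 1.959e+09 Pa.
Convert: Contact area A = π·d²/4 = π·(0.004092 m)²/4 = 1.315e-05 m².
Expressed in SI base units: W = 7.640 N, H = 1.959e+09 Pa, K = 2.288e-03.
Worn volume V = K·W·L/H = 2.288e-03 · 7.640 · 16.11 / 1.959e+09 = 1.437e-10 m³.
Average depth h = V/A = 1.437e-10 / 1.315e-05 = 1.093e-05 m.

value=1.093e-05 m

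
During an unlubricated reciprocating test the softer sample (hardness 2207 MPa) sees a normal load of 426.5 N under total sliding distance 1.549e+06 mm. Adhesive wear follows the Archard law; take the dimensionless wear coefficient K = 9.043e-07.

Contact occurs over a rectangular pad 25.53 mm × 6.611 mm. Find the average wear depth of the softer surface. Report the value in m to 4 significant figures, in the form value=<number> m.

value=1.604e-06 m

The intermediates are shown rounded — every step maintains exact precision. Rounded once at the end to 4 significant digits.
Path length L = 1.549e+06 mm = 1549 m.
Hardness H = 2207 MPa = 2.207e+09 Pa.
Pad sides 25.53 mm × 6.611 mm = 0.02553 m × 0.006611 m. Contact area A = 0.02553 m × 0.006611 m = 1.688e-04 m².
In SI base units: W = 426.5 N, H = 2.207e+09 Pa, K = 9.043e-07.
By Archard's law, V = K·W·L/H = 9.043e-07 · 426.5 · 1549 / 2.207e+09 = 2.707e-10 m³.
Wear depth h = V/A = 2.707e-10 / 1.688e-04 = 1.604e-06 m.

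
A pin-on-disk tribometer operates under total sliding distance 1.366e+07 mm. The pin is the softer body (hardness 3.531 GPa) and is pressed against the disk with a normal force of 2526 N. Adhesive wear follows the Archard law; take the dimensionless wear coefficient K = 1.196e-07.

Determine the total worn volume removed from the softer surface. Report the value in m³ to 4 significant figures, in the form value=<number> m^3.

value=1.169e-09 m^3

Intermediates appear rounded — the computation keeps exact precision; a lone final rounding, at 4 significant figures.
Convert: Distance L = 1.366e+07 mm = 1.366e+04 m.
Convert: Hardness H = 3.531 GPa = 3.531e+09 Pa.
Restated in SI base units: W = 2526 N, H = 3.531e+09 Pa, K = 1.196e-07.
Apply Archard: V = K·W·L/H = 1.196e-07 · 2526 · 1.366e+04 / 3.531e+09 = 1.169e-09 m³.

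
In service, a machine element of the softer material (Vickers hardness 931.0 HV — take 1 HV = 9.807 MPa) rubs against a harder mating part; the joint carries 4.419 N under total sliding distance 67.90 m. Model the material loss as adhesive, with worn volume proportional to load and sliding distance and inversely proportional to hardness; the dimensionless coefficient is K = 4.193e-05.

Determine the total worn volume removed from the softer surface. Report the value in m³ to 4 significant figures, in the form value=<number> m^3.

value=1.378e-12 m^3

The computation maintains full float precision — intermediates appear rounded — a single final rounding: 4 significant digits.
Hardness H = 931.0 HV × 9.807 MPa/HV = 9130 MPa = 9.130e+09 Pa.
Collected in SI base units: W = 4.419 N, H = 9.130e+09 Pa, K = 4.193e-05.
Worn volume V = K·W·L/H = 4.193e-05 · 4.419 · 67.90 / 9.130e+09 = 1.378e-12 m³.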